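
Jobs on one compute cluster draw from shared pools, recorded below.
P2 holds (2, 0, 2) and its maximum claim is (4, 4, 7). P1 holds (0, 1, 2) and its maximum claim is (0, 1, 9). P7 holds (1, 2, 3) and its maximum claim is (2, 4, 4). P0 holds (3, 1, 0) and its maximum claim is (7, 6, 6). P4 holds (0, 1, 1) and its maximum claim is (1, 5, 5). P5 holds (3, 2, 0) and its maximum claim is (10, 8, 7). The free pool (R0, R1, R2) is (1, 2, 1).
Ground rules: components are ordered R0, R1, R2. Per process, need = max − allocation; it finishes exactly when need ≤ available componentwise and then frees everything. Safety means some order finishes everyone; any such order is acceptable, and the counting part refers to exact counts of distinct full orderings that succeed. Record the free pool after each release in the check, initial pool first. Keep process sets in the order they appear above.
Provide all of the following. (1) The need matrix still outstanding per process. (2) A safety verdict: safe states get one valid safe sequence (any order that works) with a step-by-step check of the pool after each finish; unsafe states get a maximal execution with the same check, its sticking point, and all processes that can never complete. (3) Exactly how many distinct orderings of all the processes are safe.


(1) Outstanding need per process (order R0, R1, R2):
  P2: (2, 4, 5)
  P1: (0, 0, 7)
  P7: (1, 2, 1)
  P0: (4, 5, 6)
  P4: (1, 4, 4)
  P5: (7, 6, 7)
(2) SAFE, for example via the order P7, P4, P2, P0, P1, P5.
Key observation: P7 is the earliest step where a requested resource binds exactly: need (1, 2, 1), pool (1, 2, 1) at its turn.
Step-by-step check:
  pool = (1, 2, 1)
  P7: need (1, 2, 1) fits (1, 2, 1); releases (1, 2, 3), pool now (2, 4, 4)
  P4: need (1, 4, 4) fits (2, 4, 4); releases (0, 1, 1), pool now (2, 5, 5)
  P2: need (2, 4, 5) fits (2, 5, 5); releases (2, 0, 2), pool now (4, 5, 7)
  P0: need (4, 5, 6) fits (4, 5, 7); releases (3, 1, 0), pool now (7, 6, 7)
  P1: need (0, 0, 7) fits (7, 6, 7); releases (0, 1, 2), pool now (7, 7, 9)
  P5: need (7, 6, 7) fits (7, 7, 9); releases (3, 2, 0), pool now (10, 9, 9)
(3) The exact count: 3 of the possible complete orderings are safe sequences.


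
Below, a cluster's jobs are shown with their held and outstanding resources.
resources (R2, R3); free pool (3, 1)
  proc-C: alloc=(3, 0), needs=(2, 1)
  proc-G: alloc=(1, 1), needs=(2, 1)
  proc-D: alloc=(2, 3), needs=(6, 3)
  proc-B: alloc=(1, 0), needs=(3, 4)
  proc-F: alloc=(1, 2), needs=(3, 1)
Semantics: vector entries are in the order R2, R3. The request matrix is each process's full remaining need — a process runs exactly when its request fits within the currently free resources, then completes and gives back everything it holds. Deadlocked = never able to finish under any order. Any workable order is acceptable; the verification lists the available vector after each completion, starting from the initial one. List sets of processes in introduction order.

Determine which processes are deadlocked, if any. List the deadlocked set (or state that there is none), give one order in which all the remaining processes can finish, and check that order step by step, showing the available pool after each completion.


No process is deadlocked.
Key observation: proc-G fits the free pool immediately, and its release cascades until everyone finishes.
The rest can finish in the order proc-G, proc-F, proc-B, proc-D, proc-C. Check, step by step:
  pool = (3, 1)
  proc-G: need (2, 1) fits (3, 1); releases (1, 1), pool now (4, 2)
  proc-F: need (3, 1) fits (4, 2); releases (1, 2), pool now (5, 4)
  proc-B: need (3, 4) fits (5, 4); releases (1, 0), pool now (6, 4)
  proc-D: need (6, 3) fits (6, 4); releases (2, 3), pool now (8, 7)
  proc-C: need (2, 1) fits (8, 7); releases (3, 0), pool now (11, 7)


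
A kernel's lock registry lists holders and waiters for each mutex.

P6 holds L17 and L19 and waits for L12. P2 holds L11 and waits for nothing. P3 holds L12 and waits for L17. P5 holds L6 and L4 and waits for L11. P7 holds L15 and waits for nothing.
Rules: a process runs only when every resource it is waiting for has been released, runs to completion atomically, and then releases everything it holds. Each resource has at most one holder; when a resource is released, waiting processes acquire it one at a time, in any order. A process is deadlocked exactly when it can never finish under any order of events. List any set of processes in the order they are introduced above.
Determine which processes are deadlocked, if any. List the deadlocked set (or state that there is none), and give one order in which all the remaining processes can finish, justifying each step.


Deadlocked: P6 and P3.
Key observation: P6 -> P3 -> P6 is a circular wait — nothing in it can go first; no other process is dragged down with it.
A valid finishing order for the others: P7, P2, P5.
Walking it through:
  P7 waits on nothing -> runs at once and releases L15
  P2 waits on nothing -> runs at once and releases L11
  P5 waits on L11 — all released -> runs and releases L6 and L4


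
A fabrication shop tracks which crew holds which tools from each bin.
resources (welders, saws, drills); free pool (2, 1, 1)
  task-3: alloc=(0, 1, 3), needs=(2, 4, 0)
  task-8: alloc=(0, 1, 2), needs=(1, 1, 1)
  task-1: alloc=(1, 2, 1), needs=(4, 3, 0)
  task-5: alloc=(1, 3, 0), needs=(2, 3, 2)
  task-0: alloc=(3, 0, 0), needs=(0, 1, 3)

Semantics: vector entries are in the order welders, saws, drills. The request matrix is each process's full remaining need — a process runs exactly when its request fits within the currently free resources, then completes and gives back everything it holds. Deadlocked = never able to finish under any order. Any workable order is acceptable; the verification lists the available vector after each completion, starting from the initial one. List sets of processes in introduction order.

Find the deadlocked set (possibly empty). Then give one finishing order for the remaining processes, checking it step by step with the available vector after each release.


Deadlocked set: task-3, task-1 and task-5.
Key observation: the wall is saws: completing task-8, task-0 brings the pool only to (5, 2, 3), and all the rest need more.
A valid finishing order for the others: task-8, task-0. Verifying each step:
  pool = (2, 1, 1)
  task-8 needs (1, 1, 1) <= (2, 1, 1) -> finishes; pool += (0, 1, 2) = (2, 2, 3)
  task-0 needs (0, 1, 3) <= (2, 2, 3) -> finishes; pool += (3, 0, 0) = (5, 2, 3)
None of the blocked processes ever fits:
  task-3 cannot run: need (2, 4, 0) vs free (5, 2, 3) (insufficient saws)
  task-1 cannot run: need (4, 3, 0) vs free (5, 2, 3) (insufficient saws)
  task-5 cannot run: need (2, 3, 2) vs free (5, 2, 3) (insufficient saws)


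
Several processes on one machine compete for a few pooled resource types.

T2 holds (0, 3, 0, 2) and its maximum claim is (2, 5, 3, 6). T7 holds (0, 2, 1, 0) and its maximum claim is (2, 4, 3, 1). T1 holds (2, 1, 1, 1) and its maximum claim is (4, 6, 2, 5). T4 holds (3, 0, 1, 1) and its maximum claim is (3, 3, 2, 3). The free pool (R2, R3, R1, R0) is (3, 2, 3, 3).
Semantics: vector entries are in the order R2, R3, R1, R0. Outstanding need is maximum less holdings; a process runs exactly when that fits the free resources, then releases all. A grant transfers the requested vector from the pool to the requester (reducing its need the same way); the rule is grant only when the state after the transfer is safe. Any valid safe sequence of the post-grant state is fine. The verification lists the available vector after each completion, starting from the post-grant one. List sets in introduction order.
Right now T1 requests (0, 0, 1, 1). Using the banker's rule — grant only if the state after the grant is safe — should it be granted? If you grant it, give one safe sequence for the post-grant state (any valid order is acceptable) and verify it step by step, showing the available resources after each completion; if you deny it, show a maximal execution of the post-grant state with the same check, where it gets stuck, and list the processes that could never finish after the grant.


DENY: after the grant no complete ordering would exist.
Key observation: after T7, T4 the pool peaks at (6, 4, 4, 3), and each blocked process is short somewhere: T2 on R0; T1 on R3.
After a pretend grant, a maximal execution: T7, T4 — then nothing else fits. Verifying each step:
  pool = (3, 2, 2, 2)
  run T7 (needs (2, 2, 2, 1), free (3, 2, 2, 2)); after release of (0, 2, 1, 0) the pool is (3, 4, 3, 2)
  run T4 (needs (0, 3, 1, 2), free (3, 4, 3, 2)); after release of (3, 0, 1, 1) the pool is (6, 4, 4, 3)
  T2 still needs (2, 2, 3, 4) but only (6, 4, 4, 3) is free — short on R0
  T1 still needs (2, 5, 0, 3) but only (6, 4, 4, 3) is free — short on R3
Processes that could never finish after the grant: T2 and T1.


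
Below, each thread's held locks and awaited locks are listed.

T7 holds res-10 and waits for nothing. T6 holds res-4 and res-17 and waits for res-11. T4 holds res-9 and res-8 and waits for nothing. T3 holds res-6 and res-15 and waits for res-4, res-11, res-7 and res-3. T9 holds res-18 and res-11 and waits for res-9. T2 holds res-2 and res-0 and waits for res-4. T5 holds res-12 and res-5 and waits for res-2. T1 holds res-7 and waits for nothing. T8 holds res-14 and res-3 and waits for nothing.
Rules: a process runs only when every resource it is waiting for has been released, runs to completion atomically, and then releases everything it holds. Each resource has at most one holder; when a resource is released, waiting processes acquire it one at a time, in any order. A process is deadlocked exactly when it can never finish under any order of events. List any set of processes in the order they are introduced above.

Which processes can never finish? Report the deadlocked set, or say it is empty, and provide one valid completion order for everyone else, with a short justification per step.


No process is deadlocked.
Key observation: no waiting chain loops back on itself — every chain ends at a process that waits on nothing, so everyone eventually runs.
One completion order for the rest: T4, T8, T7, T1, T9, T6, T2, T3, T5.
Verifying each step:
  T4 waits on nothing -> runs at once and releases res-9 and res-8
  T8 waits on nothing -> runs at once and releases res-14 and res-3
  T7 waits on nothing -> runs at once and releases res-10
  T1 waits on nothing -> runs at once and releases res-7
  T9 waits on res-9 — all released -> runs and releases res-18 and res-11
  T6 waits on res-11 — all released -> runs and releases res-4 and res-17
  T2 waits on res-4 — all released -> runs and releases res-2 and res-0
  T3 waits on res-4, res-11, res-7 and res-3 — all released -> runs and releases res-6 and res-15
  T5 waits on res-2 — all released -> runs and releases res-12 and res-5


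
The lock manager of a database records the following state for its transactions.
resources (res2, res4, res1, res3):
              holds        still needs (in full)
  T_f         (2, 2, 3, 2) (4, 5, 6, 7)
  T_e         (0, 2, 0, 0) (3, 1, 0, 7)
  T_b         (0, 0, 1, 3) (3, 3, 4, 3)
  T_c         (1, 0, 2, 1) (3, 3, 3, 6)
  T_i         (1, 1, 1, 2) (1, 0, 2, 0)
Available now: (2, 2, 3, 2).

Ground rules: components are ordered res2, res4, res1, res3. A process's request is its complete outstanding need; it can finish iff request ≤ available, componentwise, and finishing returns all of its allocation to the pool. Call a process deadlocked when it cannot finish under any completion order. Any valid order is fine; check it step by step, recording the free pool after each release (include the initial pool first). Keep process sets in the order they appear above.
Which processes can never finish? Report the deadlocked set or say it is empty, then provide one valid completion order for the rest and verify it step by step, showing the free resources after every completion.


Nothing here is deadlocked.
Key observation: T_i can run right away; the returned allocation unlocks the remaining processes in turn.
One completion order for the rest: T_i, T_b, T_e, T_c, T_f. Verifying each step:
  pool = (2, 2, 3, 2)
  T_i: need (1, 0, 2, 0) fits (2, 2, 3, 2); releases (1, 1, 1, 2), pool now (3, 3, 4, 4)
  T_b: need (3, 3, 4, 3) fits (3, 3, 4, 4); releases (0, 0, 1, 3), pool now (3, 3, 5, 7)
  T_e: need (3, 1, 0, 7) fits (3, 3, 5, 7); releases (0, 2, 0, 0), pool now (3, 5, 5, 7)
  T_c: need (3, 3, 3, 6) fits (3, 5, 5, 7); releases (1, 0, 2, 1), pool now (4, 5, 7, 8)
  T_f: need (4, 5, 6, 7) fits (4, 5, 7, 8); releases (2, 2, 3, 2), pool now (6, 7, 10, 10)


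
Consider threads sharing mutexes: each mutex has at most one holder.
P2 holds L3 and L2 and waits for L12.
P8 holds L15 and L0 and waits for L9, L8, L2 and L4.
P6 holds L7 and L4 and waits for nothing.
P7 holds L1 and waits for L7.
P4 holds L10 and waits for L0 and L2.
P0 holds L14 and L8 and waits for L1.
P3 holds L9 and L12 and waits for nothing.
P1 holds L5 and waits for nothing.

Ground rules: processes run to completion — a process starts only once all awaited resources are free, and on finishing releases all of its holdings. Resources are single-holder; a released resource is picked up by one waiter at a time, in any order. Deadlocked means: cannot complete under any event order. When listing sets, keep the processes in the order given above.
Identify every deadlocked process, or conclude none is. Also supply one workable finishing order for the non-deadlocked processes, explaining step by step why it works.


No process is deadlocked.
Key observation: the wait relation is loop-free; peeling off processes with no waits unwinds the whole state.
The rest can finish in the order P3, P6, P7, P2, P1, P0, P8, P4.
Verifying each step:
  P3: no waits; runs immediately, freeing L9 and L12
  P6: no waits; runs immediately, freeing L7 and L4
  P7: everything it awaited (L7) is free; runs, freeing L1
  P2: everything it awaited (L12) is free; runs, freeing L3 and L2
  P1: no waits; runs immediately, freeing L5
  P0: everything it awaited (L1) is free; runs, freeing L14 and L8
  P8: everything it awaited (L9, L8, L2 and L4) is free; runs, freeing L15 and L0
  P4: everything it awaited (L0 and L2) is free; runs, freeing L10


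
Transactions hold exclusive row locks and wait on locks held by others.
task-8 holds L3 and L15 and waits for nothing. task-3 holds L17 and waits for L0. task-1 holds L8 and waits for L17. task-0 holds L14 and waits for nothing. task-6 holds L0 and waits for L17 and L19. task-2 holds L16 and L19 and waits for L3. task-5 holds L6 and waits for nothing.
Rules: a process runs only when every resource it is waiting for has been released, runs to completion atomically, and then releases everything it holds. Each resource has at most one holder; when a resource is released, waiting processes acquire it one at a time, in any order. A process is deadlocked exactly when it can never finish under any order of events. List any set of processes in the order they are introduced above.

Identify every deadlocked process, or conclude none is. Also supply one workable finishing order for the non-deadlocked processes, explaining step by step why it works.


Deadlocked: task-3, task-1 and task-6.
Key observation: the waits loop around task-3 -> task-6 -> task-3 with no way out; task-1 waits into the deadlock from upstream.
One completion order for the rest: task-8, task-0, task-2, task-5.
Walking it through:
  run task-8 (it waits on nothing); releases L3 and L15
  run task-0 (it waits on nothing); releases L14
  run task-2 (all its waits — L3 — are resolved); releases L16 and L19
  run task-5 (it waits on nothing); releases L6


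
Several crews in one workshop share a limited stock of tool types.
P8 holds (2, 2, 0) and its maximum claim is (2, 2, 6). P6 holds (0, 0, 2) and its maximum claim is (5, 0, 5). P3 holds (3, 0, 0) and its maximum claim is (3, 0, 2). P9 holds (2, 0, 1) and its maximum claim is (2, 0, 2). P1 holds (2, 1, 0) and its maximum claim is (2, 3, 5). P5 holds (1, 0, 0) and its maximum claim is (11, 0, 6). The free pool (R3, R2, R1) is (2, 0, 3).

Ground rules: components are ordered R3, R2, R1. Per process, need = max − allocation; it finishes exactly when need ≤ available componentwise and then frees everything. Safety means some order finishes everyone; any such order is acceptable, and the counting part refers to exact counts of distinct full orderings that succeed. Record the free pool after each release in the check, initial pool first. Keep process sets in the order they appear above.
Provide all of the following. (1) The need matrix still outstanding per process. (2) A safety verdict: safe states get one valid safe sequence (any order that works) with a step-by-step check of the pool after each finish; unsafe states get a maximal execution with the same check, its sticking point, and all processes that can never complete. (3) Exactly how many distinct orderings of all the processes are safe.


(1) Outstanding need per process (order R3, R2, R1):
  P8: (0, 0, 6)
  P6: (5, 0, 3)
  P3: (0, 0, 2)
  P9: (0, 0, 1)
  P1: (0, 2, 5)
  P5: (10, 0, 6)
(2) The state is SAFE; one workable sequence: P3, P6, P9, P8, P1, P5.
Key observation: the order's first zero-slack moment is P6 ((5, 0, 3) needed, (5, 0, 3) free — a requested resource with nothing to spare).
Step-by-step check:
  pool = (2, 0, 3)
  P3: need (0, 0, 2) fits (2, 0, 3); releases (3, 0, 0), pool now (5, 0, 3)
  P6: need (5, 0, 3) fits (5, 0, 3); releases (0, 0, 2), pool now (5, 0, 5)
  P9: need (0, 0, 1) fits (5, 0, 5); releases (2, 0, 1), pool now (7, 0, 6)
  P8: need (0, 0, 6) fits (7, 0, 6); releases (2, 2, 0), pool now (9, 2, 6)
  P1: need (0, 2, 5) fits (9, 2, 6); releases (2, 1, 0), pool now (11, 3, 6)
  P5: need (10, 0, 6) fits (11, 3, 6); releases (1, 0, 0), pool now (12, 3, 6)
(3) The exact count: 3 of the possible complete orderings are safe sequences.


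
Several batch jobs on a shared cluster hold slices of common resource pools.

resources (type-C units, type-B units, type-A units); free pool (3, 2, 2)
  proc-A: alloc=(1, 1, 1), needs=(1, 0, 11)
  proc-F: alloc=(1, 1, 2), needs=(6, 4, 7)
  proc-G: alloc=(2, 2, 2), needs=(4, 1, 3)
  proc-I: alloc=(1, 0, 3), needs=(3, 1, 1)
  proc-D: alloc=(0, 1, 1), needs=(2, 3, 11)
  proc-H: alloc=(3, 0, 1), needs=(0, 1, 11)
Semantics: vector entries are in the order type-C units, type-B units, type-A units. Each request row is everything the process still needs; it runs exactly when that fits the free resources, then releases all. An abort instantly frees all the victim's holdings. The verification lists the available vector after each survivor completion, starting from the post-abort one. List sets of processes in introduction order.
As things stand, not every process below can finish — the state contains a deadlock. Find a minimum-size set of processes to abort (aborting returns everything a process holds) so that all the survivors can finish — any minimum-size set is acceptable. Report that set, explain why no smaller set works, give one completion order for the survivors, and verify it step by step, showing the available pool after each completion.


Minimum abort set: proc-D and proc-H.
Key observation: proc-A could never have finished before the abort; with (3, 1, 2) returned by proc-D and proc-H, it fits at step 4.
No one abort is enough; case by case: proc-A alone leaves proc-D blocked (short on type-A units); proc-F alone leaves proc-A blocked (short on type-A units); proc-G alone leaves proc-A blocked (short on type-A units); proc-I alone leaves proc-A blocked (short on type-A units); proc-D alone leaves proc-A blocked (short on type-A units); proc-H alone leaves proc-A blocked (short on type-A units).
The survivors complete as proc-I, proc-G, proc-F, proc-A. Walking it through (starting from the post-abort pool):
  pool = (6, 3, 4)
  proc-I needs (3, 1, 1) <= (6, 3, 4) -> finishes; pool += (1, 0, 3) = (7, 3, 7)
  proc-G needs (4, 1, 3) <= (7, 3, 7) -> finishes; pool += (2, 2, 2) = (9, 5, 9)
  proc-F needs (6, 4, 7) <= (9, 5, 9) -> finishes; pool += (1, 1, 2) = (10, 6, 11)
  proc-A needs (1, 0, 11) <= (10, 6, 11) -> finishes; pool += (1, 1, 1) = (11, 7, 12)


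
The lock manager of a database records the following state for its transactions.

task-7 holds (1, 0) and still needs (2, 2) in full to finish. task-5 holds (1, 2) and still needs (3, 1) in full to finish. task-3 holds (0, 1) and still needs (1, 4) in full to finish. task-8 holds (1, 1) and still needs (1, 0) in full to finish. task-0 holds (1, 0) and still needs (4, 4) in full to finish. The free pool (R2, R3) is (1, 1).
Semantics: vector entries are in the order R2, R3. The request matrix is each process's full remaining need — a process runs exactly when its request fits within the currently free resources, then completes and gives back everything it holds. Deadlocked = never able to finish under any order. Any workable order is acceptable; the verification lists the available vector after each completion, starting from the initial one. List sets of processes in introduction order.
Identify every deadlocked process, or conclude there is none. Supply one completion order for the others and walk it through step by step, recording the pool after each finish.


The deadlocked set is empty.
Key observation: no deadlock: task-8 fits now, and the freed resources carry the rest through.
A valid finishing order for the others: task-8, task-7, task-5, task-0, task-3. Check, step by step:
  pool = (1, 1)
  task-8: need (1, 0) fits (1, 1); releases (1, 1), pool now (2, 2)
  task-7: need (2, 2) fits (2, 2); releases (1, 0), pool now (3, 2)
  task-5: need (3, 1) fits (3, 2); releases (1, 2), pool now (4, 4)
  task-0: need (4, 4) fits (4, 4); releases (1, 0), pool now (5, 4)
  task-3: need (1, 4) fits (5, 4); releases (0, 1), pool now (5, 5)


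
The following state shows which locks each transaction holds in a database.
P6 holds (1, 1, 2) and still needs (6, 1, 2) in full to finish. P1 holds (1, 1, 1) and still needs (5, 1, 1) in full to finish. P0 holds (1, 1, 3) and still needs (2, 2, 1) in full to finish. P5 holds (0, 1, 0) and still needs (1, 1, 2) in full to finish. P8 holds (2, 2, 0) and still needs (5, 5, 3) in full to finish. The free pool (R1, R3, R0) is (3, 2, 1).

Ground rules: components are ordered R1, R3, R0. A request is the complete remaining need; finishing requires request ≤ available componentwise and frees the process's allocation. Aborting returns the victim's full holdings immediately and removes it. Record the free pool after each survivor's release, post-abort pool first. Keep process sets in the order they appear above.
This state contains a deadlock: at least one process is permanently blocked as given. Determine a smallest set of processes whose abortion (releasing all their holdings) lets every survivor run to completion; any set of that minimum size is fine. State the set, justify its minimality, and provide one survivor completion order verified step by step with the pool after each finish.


The answer: abort P6.
Key observation: aborting P6 returns (1, 1, 2), and P1 — hopeless before — runs at step 3 with the returned capacity in the pool.
No smaller set exists: with zero aborts the deadlock remains.
Survivors finish in the order: P0, P5, P1, P8. Check, step by step (pool after the aborts first):
  pool = (4, 3, 3)
  run P0 (needs (2, 2, 1), free (4, 3, 3)); after release of (1, 1, 3) the pool is (5, 4, 6)
  run P5 (needs (1, 1, 2), free (5, 4, 6)); after release of (0, 1, 0) the pool is (5, 5, 6)
  run P1 (needs (5, 1, 1), free (5, 5, 6)); after release of (1, 1, 1) the pool is (6, 6, 7)
  run P8 (needs (5, 5, 3), free (6, 6, 7)); after release of (2, 2, 0) the pool is (8, 8, 7)


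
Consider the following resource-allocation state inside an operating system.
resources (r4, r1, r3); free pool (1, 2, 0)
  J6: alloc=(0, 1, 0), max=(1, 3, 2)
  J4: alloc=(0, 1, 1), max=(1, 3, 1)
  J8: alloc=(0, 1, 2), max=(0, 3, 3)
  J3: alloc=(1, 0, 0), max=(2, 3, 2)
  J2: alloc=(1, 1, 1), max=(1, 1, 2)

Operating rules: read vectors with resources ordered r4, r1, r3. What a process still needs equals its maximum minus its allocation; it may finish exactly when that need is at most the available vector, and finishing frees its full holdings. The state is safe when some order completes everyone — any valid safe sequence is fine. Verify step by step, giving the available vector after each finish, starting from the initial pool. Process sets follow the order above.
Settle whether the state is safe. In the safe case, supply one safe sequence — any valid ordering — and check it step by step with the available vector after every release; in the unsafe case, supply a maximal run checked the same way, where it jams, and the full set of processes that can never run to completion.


SAFE — a valid safe sequence is J4, J8, J2, J6, J3.
Key observation: the first exact fit in this order is J4 — it needs (1, 2, 0) with (1, 2, 0) free, meeting a requested resource to the last unit.
Check, step by step:
  pool = (1, 2, 0)
  J4 needs (1, 2, 0) <= (1, 2, 0) -> finishes; pool += (0, 1, 1) = (1, 3, 1)
  J8 needs (0, 2, 1) <= (1, 3, 1) -> finishes; pool += (0, 1, 2) = (1, 4, 3)
  J2 needs (0, 0, 1) <= (1, 4, 3) -> finishes; pool += (1, 1, 1) = (2, 5, 4)
  J6 needs (1, 2, 2) <= (2, 5, 4) -> finishes; pool += (0, 1, 0) = (2, 6, 4)
  J3 needs (1, 3, 2) <= (2, 6, 4) -> finishes; pool += (1, 0, 0) = (3, 6, 4)


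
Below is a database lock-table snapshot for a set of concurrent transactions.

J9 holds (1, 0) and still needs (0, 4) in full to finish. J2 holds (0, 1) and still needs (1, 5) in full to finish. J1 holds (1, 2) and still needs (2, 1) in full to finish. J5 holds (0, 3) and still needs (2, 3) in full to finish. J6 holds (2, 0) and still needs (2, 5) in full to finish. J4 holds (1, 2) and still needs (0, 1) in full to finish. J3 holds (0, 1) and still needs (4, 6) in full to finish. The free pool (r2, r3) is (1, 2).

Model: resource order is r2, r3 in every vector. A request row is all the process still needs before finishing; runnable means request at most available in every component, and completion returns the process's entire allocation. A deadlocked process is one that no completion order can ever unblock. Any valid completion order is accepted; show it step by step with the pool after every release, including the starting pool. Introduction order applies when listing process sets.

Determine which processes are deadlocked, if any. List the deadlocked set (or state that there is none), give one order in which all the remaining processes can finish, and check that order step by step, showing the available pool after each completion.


Nothing here is deadlocked.
Key observation: J4 fits the free pool immediately, and its release cascades until everyone finishes.
One completion order for the rest: J4, J1, J6, J3, J9, J5, J2. Walking it through:
  pool = (1, 2)
  J4 needs (0, 1) <= (1, 2) -> finishes; pool += (1, 2) = (2, 4)
  J1 needs (2, 1) <= (2, 4) -> finishes; pool += (1, 2) = (3, 6)
  J6 needs (2, 5) <= (3, 6) -> finishes; pool += (2, 0) = (5, 6)
  J3 needs (4, 6) <= (5, 6) -> finishes; pool += (0, 1) = (5, 7)
  J9 needs (0, 4) <= (5, 7) -> finishes; pool += (1, 0) = (6, 7)
  J5 needs (2, 3) <= (6, 7) -> finishes; pool += (0, 3) = (6, 10)
  J2 needs (1, 5) <= (6, 10) -> finishes; pool += (0, 1) = (6, 11)


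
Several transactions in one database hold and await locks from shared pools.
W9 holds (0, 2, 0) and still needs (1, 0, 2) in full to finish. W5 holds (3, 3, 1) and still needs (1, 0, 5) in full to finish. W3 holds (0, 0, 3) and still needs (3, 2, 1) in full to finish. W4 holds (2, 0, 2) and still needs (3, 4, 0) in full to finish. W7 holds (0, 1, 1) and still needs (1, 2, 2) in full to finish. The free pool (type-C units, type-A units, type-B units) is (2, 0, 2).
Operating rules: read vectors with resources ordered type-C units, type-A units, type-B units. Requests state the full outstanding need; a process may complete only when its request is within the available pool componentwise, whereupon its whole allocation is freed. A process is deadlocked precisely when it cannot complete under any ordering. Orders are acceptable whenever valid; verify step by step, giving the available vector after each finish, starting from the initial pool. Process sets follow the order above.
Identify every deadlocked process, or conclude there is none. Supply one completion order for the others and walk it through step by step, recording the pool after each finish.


Deadlocked: W5, W3 and W4.
Key observation: after W9, W7 the pool peaks at (2, 3, 3), and each blocked process is short somewhere: W5 on type-B units; W3 on type-C units; W4 on type-C units, type-A units.
The rest can finish in the order W9, W7. Verifying each step:
  pool = (2, 0, 2)
  W9: need (1, 0, 2) fits (2, 0, 2); releases (0, 2, 0), pool now (2, 2, 2)
  W7: need (1, 2, 2) fits (2, 2, 2); releases (0, 1, 1), pool now (2, 3, 3)
None of the blocked processes ever fits:
  W5 cannot run: need (1, 0, 5) vs free (2, 3, 3) (insufficient type-B units)
  W3 cannot run: need (3, 2, 1) vs free (2, 3, 3) (insufficient type-C units)
  W4 cannot run: need (3, 4, 0) vs free (2, 3, 3) (insufficient type-C units and type-A units)


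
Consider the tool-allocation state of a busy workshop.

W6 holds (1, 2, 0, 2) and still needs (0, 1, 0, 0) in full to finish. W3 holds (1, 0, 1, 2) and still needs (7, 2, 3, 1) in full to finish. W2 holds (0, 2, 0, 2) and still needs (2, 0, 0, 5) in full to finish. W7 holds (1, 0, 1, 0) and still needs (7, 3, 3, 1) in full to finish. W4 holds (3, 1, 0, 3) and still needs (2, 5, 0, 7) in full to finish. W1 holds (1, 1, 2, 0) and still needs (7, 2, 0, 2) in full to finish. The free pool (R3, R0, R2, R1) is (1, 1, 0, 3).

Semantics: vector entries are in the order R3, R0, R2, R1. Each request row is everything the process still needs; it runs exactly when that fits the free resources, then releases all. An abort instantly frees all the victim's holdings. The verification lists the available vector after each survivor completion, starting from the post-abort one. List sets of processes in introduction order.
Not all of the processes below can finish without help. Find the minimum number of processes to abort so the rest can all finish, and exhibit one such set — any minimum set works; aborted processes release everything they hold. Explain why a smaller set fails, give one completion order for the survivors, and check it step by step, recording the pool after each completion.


Minimum abort set: W3 and W1.
Key observation: W7 could never have finished before the abort; with (2, 1, 3, 2) returned by W3 and W1, it fits at step 4.
Minimality, checking each single-abort alternative: W6 alone leaves W3 blocked (short on R3 and R2); W3 alone leaves W7 blocked (short on R3 and R2); W2 alone leaves W3 blocked (short on R3 and R2); W7 alone leaves W3 blocked (short on R3 and R2); W4 alone leaves W3 blocked (short on R3 and R2); W1 alone leaves W3 blocked (short on R3 and R2).
One survivor order: W6, W2, W4, W7. Check, step by step (post-abort pool first):
  pool = (3, 2, 3, 5)
  W6 needs (0, 1, 0, 0) <= (3, 2, 3, 5) -> finishes; pool += (1, 2, 0, 2) = (4, 4, 3, 7)
  W2 needs (2, 0, 0, 5) <= (4, 4, 3, 7) -> finishes; pool += (0, 2, 0, 2) = (4, 6, 3, 9)
  W4 needs (2, 5, 0, 7) <= (4, 6, 3, 9) -> finishes; pool += (3, 1, 0, 3) = (7, 7, 3, 12)
  W7 needs (7, 3, 3, 1) <= (7, 7, 3, 12) -> finishes; pool += (1, 0, 1, 0) = (8, 7, 4, 12)


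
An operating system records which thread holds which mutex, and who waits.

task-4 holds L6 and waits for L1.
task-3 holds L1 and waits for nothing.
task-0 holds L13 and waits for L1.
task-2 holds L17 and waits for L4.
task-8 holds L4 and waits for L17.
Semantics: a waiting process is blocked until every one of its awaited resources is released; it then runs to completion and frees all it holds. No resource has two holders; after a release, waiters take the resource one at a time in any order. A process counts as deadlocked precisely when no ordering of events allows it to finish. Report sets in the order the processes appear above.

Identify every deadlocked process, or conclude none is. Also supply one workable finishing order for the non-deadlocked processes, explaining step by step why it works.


Deadlocked set: task-2 and task-8.
Key observation: the loop task-2 -> task-8 -> task-2 blocks itself forever; no other process is dragged down with it.
The rest can finish in the order task-3, task-0, task-4.
Verifying each step:
  run task-3 (it waits on nothing); releases L1
  task-0: everything it awaited (L1) is free; runs, freeing L13
  task-4: everything it awaited (L1) is free; runs, freeing L6


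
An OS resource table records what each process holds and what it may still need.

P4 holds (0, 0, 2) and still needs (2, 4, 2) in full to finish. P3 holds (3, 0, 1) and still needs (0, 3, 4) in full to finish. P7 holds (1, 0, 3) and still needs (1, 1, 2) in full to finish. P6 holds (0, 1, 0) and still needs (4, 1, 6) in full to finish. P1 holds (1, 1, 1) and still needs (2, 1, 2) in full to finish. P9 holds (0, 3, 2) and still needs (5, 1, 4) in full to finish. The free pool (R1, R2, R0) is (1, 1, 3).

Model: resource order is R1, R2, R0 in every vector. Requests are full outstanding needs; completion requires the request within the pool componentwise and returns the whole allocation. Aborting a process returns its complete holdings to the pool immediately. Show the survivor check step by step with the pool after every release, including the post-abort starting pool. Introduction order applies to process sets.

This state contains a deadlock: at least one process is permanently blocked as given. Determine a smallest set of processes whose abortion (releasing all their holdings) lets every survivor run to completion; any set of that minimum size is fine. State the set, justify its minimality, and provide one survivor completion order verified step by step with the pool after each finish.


Minimum abort set: P6.
Key observation: the deadlocked P3 becomes finishable only because P6 released (0, 1, 0); it completes at step 3 below.
No smaller set exists: with zero aborts the deadlock remains.
Survivors finish in the order: P7, P1, P3, P9, P4. Verifying each step (pool after the aborts first):
  pool = (1, 2, 3)
  run P7 (needs (1, 1, 2), free (1, 2, 3)); after release of (1, 0, 3) the pool is (2, 2, 6)
  run P1 (needs (2, 1, 2), free (2, 2, 6)); after release of (1, 1, 1) the pool is (3, 3, 7)
  run P3 (needs (0, 3, 4), free (3, 3, 7)); after release of (3, 0, 1) the pool is (6, 3, 8)
  run P9 (needs (5, 1, 4), free (6, 3, 8)); after release of (0, 3, 2) the pool is (6, 6, 10)
  run P4 (needs (2, 4, 2), free (6, 6, 10)); after release of (0, 0, 2) the pool is (6, 6, 12)


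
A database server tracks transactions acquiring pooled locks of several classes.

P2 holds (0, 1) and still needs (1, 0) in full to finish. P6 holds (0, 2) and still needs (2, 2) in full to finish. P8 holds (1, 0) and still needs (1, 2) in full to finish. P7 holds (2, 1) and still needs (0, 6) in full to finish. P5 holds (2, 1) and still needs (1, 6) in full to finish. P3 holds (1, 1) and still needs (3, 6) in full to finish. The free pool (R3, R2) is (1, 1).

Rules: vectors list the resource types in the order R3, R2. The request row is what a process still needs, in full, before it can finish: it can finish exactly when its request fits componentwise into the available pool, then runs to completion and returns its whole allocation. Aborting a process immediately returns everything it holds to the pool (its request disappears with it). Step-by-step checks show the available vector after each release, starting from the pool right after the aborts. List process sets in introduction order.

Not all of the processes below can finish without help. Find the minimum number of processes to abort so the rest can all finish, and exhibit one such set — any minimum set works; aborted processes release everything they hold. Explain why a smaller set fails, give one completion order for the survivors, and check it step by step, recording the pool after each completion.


Minimum abort set: P7 and P5.
Key observation: P3 could never have finished before the abort; with (4, 2) returned by P7 and P5, it fits at step 3.
No one abort is enough; case by case: P2 alone leaves P7 blocked (short on R2); P6 alone leaves P7 blocked (short on R2); P8 alone leaves P7 blocked (short on R2); P7 alone leaves P5 blocked (short on R2); P5 alone leaves P7 blocked (short on R2); P3 alone leaves P7 blocked (short on R2).
The survivors complete as P6, P2, P3, P8. Verifying each step (starting from the post-abort pool):
  pool = (5, 3)
  run P6 (needs (2, 2), free (5, 3)); after release of (0, 2) the pool is (5, 5)
  run P2 (needs (1, 0), free (5, 5)); after release of (0, 1) the pool is (5, 6)
  run P3 (needs (3, 6), free (5, 6)); after release of (1, 1) the pool is (6, 7)
  run P8 (needs (1, 2), free (6, 7)); after release of (1, 0) the pool is (7, 7)


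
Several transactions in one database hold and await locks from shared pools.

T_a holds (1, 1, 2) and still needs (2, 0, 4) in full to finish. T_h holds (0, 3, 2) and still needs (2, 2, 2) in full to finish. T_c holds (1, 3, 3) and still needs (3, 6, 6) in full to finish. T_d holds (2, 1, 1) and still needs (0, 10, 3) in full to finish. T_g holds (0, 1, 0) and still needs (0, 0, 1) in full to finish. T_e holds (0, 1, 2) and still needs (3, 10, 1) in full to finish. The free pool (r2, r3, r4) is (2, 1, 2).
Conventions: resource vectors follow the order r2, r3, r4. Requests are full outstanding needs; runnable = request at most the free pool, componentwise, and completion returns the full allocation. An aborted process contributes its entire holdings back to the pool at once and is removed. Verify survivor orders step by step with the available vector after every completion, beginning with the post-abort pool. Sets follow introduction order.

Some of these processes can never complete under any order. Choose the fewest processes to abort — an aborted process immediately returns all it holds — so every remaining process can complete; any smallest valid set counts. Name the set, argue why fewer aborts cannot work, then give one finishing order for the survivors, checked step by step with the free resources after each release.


Minimum abort set: T_e.
Key observation: before aborting T_e, T_d was permanently blocked — no order could ever run it; afterwards it completes at step 5.
Why nothing smaller works: aborting no one leaves the state deadlocked as given.
The survivors complete as T_a, T_h, T_c, T_g, T_d. Step-by-step check (starting from the post-abort pool):
  pool = (2, 2, 4)
  run T_a (needs (2, 0, 4), free (2, 2, 4)); after release of (1, 1, 2) the pool is (3, 3, 6)
  run T_h (needs (2, 2, 2), free (3, 3, 6)); after release of (0, 3, 2) the pool is (3, 6, 8)
  run T_c (needs (3, 6, 6), free (3, 6, 8)); after release of (1, 3, 3) the pool is (4, 9, 11)
  run T_g (needs (0, 0, 1), free (4, 9, 11)); after release of (0, 1, 0) the pool is (4, 10, 11)
  run T_d (needs (0, 10, 3), free (4, 10, 11)); after release of (2, 1, 1) the pool is (6, 11, 12)


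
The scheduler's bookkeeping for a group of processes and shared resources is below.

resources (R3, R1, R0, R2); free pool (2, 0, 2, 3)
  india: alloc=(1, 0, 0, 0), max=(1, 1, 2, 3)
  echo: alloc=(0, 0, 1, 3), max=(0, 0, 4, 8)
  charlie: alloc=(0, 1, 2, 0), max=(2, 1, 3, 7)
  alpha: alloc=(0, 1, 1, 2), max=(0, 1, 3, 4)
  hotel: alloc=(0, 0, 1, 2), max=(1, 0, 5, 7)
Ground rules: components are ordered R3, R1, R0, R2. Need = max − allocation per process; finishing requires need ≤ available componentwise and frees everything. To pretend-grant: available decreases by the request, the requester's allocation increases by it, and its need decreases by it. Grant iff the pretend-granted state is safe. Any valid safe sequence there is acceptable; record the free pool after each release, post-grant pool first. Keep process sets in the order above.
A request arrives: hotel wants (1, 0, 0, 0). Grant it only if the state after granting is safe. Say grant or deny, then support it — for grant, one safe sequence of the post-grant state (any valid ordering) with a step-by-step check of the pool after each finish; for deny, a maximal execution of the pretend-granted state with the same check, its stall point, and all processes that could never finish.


GRANT — the state after the grant stays safe, e.g. via alpha, echo, india, charlie, hotel.
Key observation: post-grant, (1, 0, 2, 3) remains, and an order beginning with alpha completes everyone.
Check on the post-grant state, step by step:
  pool = (1, 0, 2, 3)
  alpha: need (0, 0, 2, 2) fits (1, 0, 2, 3); releases (0, 1, 1, 2), pool now (1, 1, 3, 5)
  echo: need (0, 0, 3, 5) fits (1, 1, 3, 5); releases (0, 0, 1, 3), pool now (1, 1, 4, 8)
  india: need (0, 1, 2, 3) fits (1, 1, 4, 8); releases (1, 0, 0, 0), pool now (2, 1, 4, 8)
  charlie: need (2, 0, 1, 7) fits (2, 1, 4, 8); releases (0, 1, 2, 0), pool now (2, 2, 6, 8)
  hotel: need (0, 0, 4, 5) fits (2, 2, 6, 8); releases (1, 0, 1, 2), pool now (3, 2, 7, 10)
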